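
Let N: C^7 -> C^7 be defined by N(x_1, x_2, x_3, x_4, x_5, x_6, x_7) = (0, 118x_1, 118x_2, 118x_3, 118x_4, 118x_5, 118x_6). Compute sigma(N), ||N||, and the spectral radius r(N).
sigma(N) = {0}; ||N|| = 118; r(N) = 0. (N is nilpotent with N^7 = 0.)

On C^7, N is a strictly lower-triangular matrix with 118 on the subdiagonal and zeros elsewhere, so its characteristic polynomial is lambda^7 and every eigenvalue is 0: sigma(N) = {0}. For the operator norm, N e_i = 118e_{i+1} for i = 1, ..., 6 and N e_7 = 0, so the singular values of N are 118 (with multiplicity 6) and 0; hence ||N|| = 118. The spectral radius r(N) = max|lambda| = 0. Note ||N|| > r(N) — characteristic of non-normal nilpotent operators. Indeed N^7 = 0.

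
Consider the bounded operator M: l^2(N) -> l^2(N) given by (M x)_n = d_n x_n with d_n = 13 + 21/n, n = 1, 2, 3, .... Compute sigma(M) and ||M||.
sigma(M) = {13 + 21/n : n ≥ 1} ∪ {13}; ||M|| = 34

A bounded diagonal operator on l^2 with diagonal entries d_n has spectrum equal to the closure of {d_n : n ≥ 1}: every d_n is an eigenvalue (with eigenvector e_n), so {d_n} ⊂ sigma(M); the spectrum is closed, so its closure is too; and for lambda not in the closure, (M - lambda I) has bounded inverse (the diagonal entries 1/(d_n - lambda) are bounded). For our sequence d_n = 13 + 21/n, n = 1, 2, 3, ...:
  - {d_n} = {13 + 21/n : n ≥ 1}; the only limit point is 13
  - closure = {13 + 21/n : n ≥ 1} ∪ {13}
For the norm: a diagonal operator has ||M|| = sup_n |d_n|. Here d_n = 13 + 21/n is positive and decreasing, so sup_n |d_n| = d_1 = 13 + 21 = 34. So ||M|| = 34.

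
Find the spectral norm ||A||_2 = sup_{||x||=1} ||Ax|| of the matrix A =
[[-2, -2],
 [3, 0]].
||A||_2 = sqrt((17 + sqrt(145))/2) ≈ 3.8106 (= sqrt(largest eigenvalue of A^T A))

||A||_2 = sigma_max(A) = sqrt(lambda_max(A^T A)). Form the symmetric matrix M = A^T A =
[[13, 4],
 [4, 4]].
Its characteristic polynomial (trace, determinant of M give the coefficients) is
  p(λ) = det(λ I - M) = λ^2 - 17λ + 36.
For λ^2 - 17λ + 36 the discriminant is 145. It is nonnegative but not a perfect square, so the roots are real and irrational: λ = (17 ± sqrt(145))/2 ≈ 14.5208, 2.4792.
So the eigenvalues of A^T A are ≈ 2.4792, 14.5208 (all ≥ 0, as they must be for A^T A). The largest is λ_max = (17 + sqrt(145))/2 ≈ 14.5208, hence ||A||_2 = sqrt(λ_max) = sqrt((17 + sqrt(145))/2) ≈ 3.8106.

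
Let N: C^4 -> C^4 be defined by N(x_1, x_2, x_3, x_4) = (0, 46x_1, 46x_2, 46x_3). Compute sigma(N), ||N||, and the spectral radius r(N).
sigma(N) = {0}; ||N|| = 46; r(N) = 0. (N is nilpotent with N^4 = 0.)

On C^4, N is a strictly lower-triangular matrix with 46 on the subdiagonal and zeros elsewhere, so its characteristic polynomial is lambda^4 and every eigenvalue is 0: sigma(N) = {0}. For the operator norm, N e_i = 46e_{i+1} for i = 1, ..., 3 and N e_4 = 0, so the singular values of N are 46 (with multiplicity 3) and 0; hence ||N|| = 46. The spectral radius r(N) = max|lambda| = 0. Note ||N|| > r(N) — characteristic of non-normal nilpotent operators. Indeed N^4 = 0.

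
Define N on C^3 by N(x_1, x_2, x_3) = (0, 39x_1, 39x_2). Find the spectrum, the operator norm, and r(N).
sigma(N) = {0}; ||N|| = 39; r(N) = 0. (N is nilpotent with N^3 = 0.)

On C^3, N is a strictly lower-triangular matrix with 39 on the subdiagonal and zeros elsewhere, so its characteristic polynomial is lambda^3 and every eigenvalue is 0: sigma(N) = {0}. For the operator norm, N e_i = 39e_{i+1} for i = 1, ..., 2 and N e_3 = 0, so the singular values of N are 39 (with multiplicity 2) and 0; hence ||N|| = 39. The spectral radius r(N) = max|lambda| = 0. Note ||N|| > r(N) — characteristic of non-normal nilpotent operators. Indeed N^3 = 0.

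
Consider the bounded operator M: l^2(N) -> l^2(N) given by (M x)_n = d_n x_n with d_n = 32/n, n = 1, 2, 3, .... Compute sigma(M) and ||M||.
sigma(M) = {32/n : n ≥ 1} ∪ {0}; ||M|| = 32

A bounded diagonal operator on l^2 with diagonal entries d_n has spectrum equal to the closure of {d_n : n ≥ 1}: every d_n is an eigenvalue (with eigenvector e_n), so {d_n} ⊂ sigma(M); the spectrum is closed, so its closure is too; and for lambda not in the closure, (M - lambda I) has bounded inverse (the diagonal entries 1/(d_n - lambda) are bounded). For our sequence d_n = 32/n, n = 1, 2, 3, ...:
  - {d_n} = {32/n : n ≥ 1}; the only limit point is 0
  - closure = {32/n : n ≥ 1} ∪ {0}
For the norm: a diagonal operator has ||M|| = sup_n |d_n|. Here d_n = 32/n is positive and decreasing, so sup_n |d_n| = d_1 = 32. So ||M|| = 32.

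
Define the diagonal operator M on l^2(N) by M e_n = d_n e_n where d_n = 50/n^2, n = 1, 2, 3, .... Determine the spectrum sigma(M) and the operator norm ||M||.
sigma(M) = {50/n^2 : n ≥ 1} ∪ {0}; ||M|| = 50

A bounded diagonal operator on l^2 with diagonal entries d_n has spectrum equal to the closure of {d_n : n ≥ 1}: every d_n is an eigenvalue (with eigenvector e_n), so {d_n} ⊂ sigma(M); the spectrum is closed, so its closure is too; and for lambda not in the closure, (M - lambda I) has bounded inverse (the diagonal entries 1/(d_n - lambda) are bounded). For our sequence d_n = 50/n^2, n = 1, 2, 3, ...:
  - {d_n} = {50/n^2 : n ≥ 1}; the only limit point is 0
  - closure = {50/n^2 : n ≥ 1} ∪ {0}
For the norm: a diagonal operator has ||M|| = sup_n |d_n|. Here d_n = 50/n^2 is positive and decreasing, so sup_n |d_n| = d_1 = 50. So ||M|| = 50.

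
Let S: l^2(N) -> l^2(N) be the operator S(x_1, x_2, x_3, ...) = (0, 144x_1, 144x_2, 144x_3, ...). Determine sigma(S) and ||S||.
sigma(S) = closed disk {z in C : |z| ≤ 144}; ||S|| = 144

Note S = 144·U where U is the unit right shift (U x)_k = x_{k-1} (with x_0 := 0); so ||S|| = 144||U|| and sigma(S) = 144·sigma(U). ||S x||^2 = sum_{k≥1} |144x_k|^2 = 20736||x||^2, so ||S|| = 144 and sigma(S) ⊂ {|z| ≤ 144}. For any |lambda| < 144, the equation (S - lambda I) x = 0 forces x_1 = 0, then 144x_k = lambda x_{k+1} ⇒ x = 0, so S has no eigenvalues. But (S - lambda I) is not surjective for |lambda| < 144: solving (S - lambda I) x = e_1 would require x_n proportional to (lambda/144)^(-n), which is not in l^2. So every |lambda| < 144 lies in the residual spectrum. The boundary |lambda| = 144 is in the approximate point spectrum (the spectrum is closed). Hence sigma(S) is the closed disk of radius 144.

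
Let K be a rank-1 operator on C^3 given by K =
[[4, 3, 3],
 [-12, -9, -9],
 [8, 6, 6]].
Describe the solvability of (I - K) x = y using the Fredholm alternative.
(I - K) is singular (det(I - K) = 0, i.e. 1 ∈ sigma(K)). (I - K) x = y is solvable iff y ⊥ ker((I - K)^*) = span{(4, 3, 3)}, i.e. iff 4y_1 + 3y_2 + 3y_3 = 0. When solvable, the solutions are x = y + c·(1, -3, 2), c arbitrary (ker(I - K) = span{(1, -3, 2)}, dimension 1).

K has rank 1, so it is an outer product K = u v^T: every row of K is a multiple of one row vector. Reading off the entries, u = (1, -3, 2) and v = (4, 3, 3) (row i of K equals u_i·v^T). A rank-one matrix u v^T satisfies K u = u (v·u) and kills the (2)-dimensional subspace v^⊥, so its characteristic polynomial is lambda^2 (lambda - v·u) with v·u = tr K = 1. Hence the eigenvalues of I - K are 1 (multiplicity 2) and 1 - (1) = 0, so det(I - K) = 0. (Direct check: I - K =
[[-3, -3, -3],
 [12, 10, 9],
 [-8, -6, -5]]
has determinant 0.) So 1 is an eigenvalue of K and (I - K) is not invertible. The finite-dimensional Fredholm alternative says: either (I - K) is invertible, or ker(I - K) ≠ {0} and then range(I - K) = ker((I - K)^*)^⊥, with dim ker(I - K) = dim ker((I - K)^*). We are in the second case, so we need both kernels. Kernel of I - K: (I - K) u = u - u (v·u) = u - u = 0, so ker(I - K) = span{u} = span{(1, -3, 2)} (it is exactly 1-dimensional because rank(I - K) = 2). Kernel of the adjoint: K is real, so (I - K)^* = I - K^T = I - v u^T, and (I - v u^T) v = v - v (u·v) = 0; hence ker((I - K)^*) = span{v} = span{(4, 3, 3)}. Therefore (I - K) x = y is solvable iff <y, v> = 0, i.e. iff 4y_1 + 3y_2 + 3y_3 = 0. When this holds, K y = u (v·y) = 0, so (I - K) y = y and x = y is a particular solution; the full solution set is the line x = y + c·u = y + c·(1, -3, 2), c ∈ C.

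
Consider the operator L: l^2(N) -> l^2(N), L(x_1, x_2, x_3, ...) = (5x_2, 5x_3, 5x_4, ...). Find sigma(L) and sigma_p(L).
sigma(L) = closed disk {z in C : |z| ≤ 5}; sigma_p(L) = open disk {z in C : |z| < 5}

Note L = 5·V where V is the unit left shift (V x)_k = x_{k+1}; so sigma(L) = 5·sigma(V) and ||L|| = 5||V||. ||L x||^2 = 25sum_{k≥2} |x_k|^2 ≤ 25||x||^2, with equality on {x : x_1 = 0}, so ||L|| = 5. For any lambda with |lambda| < 5, set r = lambda/5 (|r| < 1); the vector x = (1, r, r^2, ...) is in l^2 and satisfies L x = 5(r, r^2, ...) = lambda x, so lambda is an eigenvalue. On the boundary |lambda| = 5 the geometric series diverges, so no l^2 eigenvector exists, but these lambda lie in the approximate point spectrum. Hence sigma(L) is the closed disk of radius 5 and sigma_p(L) is the open disk.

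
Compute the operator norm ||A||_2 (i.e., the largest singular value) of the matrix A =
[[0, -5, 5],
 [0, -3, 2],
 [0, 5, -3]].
||A||_2 = sqrt((97 + sqrt(8905))/2) ≈ 9.7818 (= sqrt(largest eigenvalue of A^T A))

||A||_2 = sigma_max(A) = sqrt(lambda_max(A^T A)). Form the symmetric matrix M = A^T A =
[[0, 0, 0],
 [0, 59, -46],
 [0, -46, 38]].
Its characteristic polynomial (trace, sum of principal 2x2 minors, determinant of M give the coefficients) is
  p(λ) = det(λ I - M) = λ^3 - 97λ^2 + 126λ.
The constant term is 0, so λ = 0 is a root. Dividing out λ leaves p(λ) = λ(λ^2 - 97λ + 126). For λ^2 - 97λ + 126 the discriminant is 8905. It is nonnegative but not a perfect square, so the roots are real and irrational: λ = (97 ± sqrt(8905))/2 ≈ 95.6832, 1.3168.
So the eigenvalues of A^T A are ≈ 0, 1.3168, 95.6832 (all ≥ 0, as they must be for A^T A). The largest is λ_max = (97 + sqrt(8905))/2 ≈ 95.6832, hence ||A||_2 = sqrt(λ_max) = sqrt((97 + sqrt(8905))/2) ≈ 9.7818.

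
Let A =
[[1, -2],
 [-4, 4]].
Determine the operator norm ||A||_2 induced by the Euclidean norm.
||A||_2 = sqrt((37 + sqrt(1305))/2) ≈ 6.0467 (= sqrt(largest eigenvalue of A^T A))

||A||_2 = sigma_max(A) = sqrt(lambda_max(A^T A)). Form the symmetric matrix M = A^T A =
[[17, -18],
 [-18, 20]].
Its characteristic polynomial (trace, determinant of M give the coefficients) is
  p(λ) = det(λ I - M) = λ^2 - 37λ + 16.
For λ^2 - 37λ + 16 the discriminant is 1305. It is nonnegative but not a perfect square, so the roots are real and irrational: λ = (37 ± sqrt(1305))/2 ≈ 36.5624, 0.4376.
So the eigenvalues of A^T A are ≈ 0.4376, 36.5624 (all ≥ 0, as they must be for A^T A). The largest is λ_max = (37 + sqrt(1305))/2 ≈ 36.5624, hence ||A||_2 = sqrt(λ_max) = sqrt((37 + sqrt(1305))/2) ≈ 6.0467.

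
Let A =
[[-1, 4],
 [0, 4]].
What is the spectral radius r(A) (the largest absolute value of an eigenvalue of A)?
r(A) = 4

The eigenvalues of A are the roots of its characteristic polynomial. With M = A (coefficients from the trace and determinant):
  p(λ) = det(λ I - M) = λ^2 - 3λ - 4.
For λ^2 - 3λ - 4 the discriminant is 25. It is a perfect square (5^2), so the roots are rational: λ = (3 ± 5)/2 = 4, -1.
Thus the eigenvalues (to 4 decimals) are 4 (modulus 4); -1 (modulus 1). The spectral radius is the largest modulus: r(A) = 4. (Cross-check: r(A) ≤ ||A||_2 ≈ 5.7016; equality holds whenever A is normal, though it can also hold for some non-normal A.)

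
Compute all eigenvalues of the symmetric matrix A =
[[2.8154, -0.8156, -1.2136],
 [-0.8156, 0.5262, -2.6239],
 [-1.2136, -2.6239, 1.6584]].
sigma(A) ≈ {-2, 3, 4}

A is real symmetric, so its spectrum consists of real eigenvalues. Expanding the characteristic polynomial of the displayed matrix gives
  det(λ I - A) = p(λ) = λ^3 + (-5)λ^2 + (-2)λ + (24).
Solving p(λ) = 0 yields eigenvalues ≈ -2, 3, 4. (A is shown rounded to 4 decimals, so these recover the underlying integer eigenvalues to within that precision.)
Verification: the trace of A = 5 equals the sum of eigenvalues 5, and det(A) ≈ -23.9993 matches the eigenvalue product -24.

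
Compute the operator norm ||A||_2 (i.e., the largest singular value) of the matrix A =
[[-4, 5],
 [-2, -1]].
||A||_2 = sqrt((46 + sqrt(1332))/2) ≈ 6.4225 (= sqrt(largest eigenvalue of A^T A))

||A||_2 = sigma_max(A) = sqrt(lambda_max(A^T A)). Form the symmetric matrix M = A^T A =
[[20, -18],
 [-18, 26]].
Its characteristic polynomial (trace, determinant of M give the coefficients) is
  p(λ) = det(λ I - M) = λ^2 - 46λ + 196.
For λ^2 - 46λ + 196 the discriminant is 1332. It is nonnegative but not a perfect square, so the roots are real and irrational: λ = (46 ± sqrt(1332))/2 ≈ 41.2483, 4.7517.
So the eigenvalues of A^T A are ≈ 4.7517, 41.2483 (all ≥ 0, as they must be for A^T A). The largest is λ_max = (46 + sqrt(1332))/2 ≈ 41.2483, hence ||A||_2 = sqrt(λ_max) = sqrt((46 + sqrt(1332))/2) ≈ 6.4225.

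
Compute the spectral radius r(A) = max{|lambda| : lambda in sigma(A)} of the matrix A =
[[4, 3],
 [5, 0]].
r(A) = (4 + sqrt(76))/2 ≈ 6.3589

The eigenvalues of A are the roots of its characteristic polynomial. With M = A (coefficients from the trace and determinant):
  p(λ) = det(λ I - M) = λ^2 - 4λ - 15.
For λ^2 - 4λ - 15 the discriminant is 76. It is nonnegative but not a perfect square, so the roots are real and irrational: λ = (4 ± sqrt(76))/2 ≈ 6.3589, -2.3589.
Thus the eigenvalues (to 4 decimals) are 6.3589 (modulus 6.3589); -2.3589 (modulus 2.3589). The spectral radius is the largest modulus: r(A) = (4 + sqrt(76))/2 ≈ 6.3589. (Cross-check: r(A) ≤ ||A||_2 ≈ 6.7082; equality holds whenever A is normal, though it can also hold for some non-normal A.)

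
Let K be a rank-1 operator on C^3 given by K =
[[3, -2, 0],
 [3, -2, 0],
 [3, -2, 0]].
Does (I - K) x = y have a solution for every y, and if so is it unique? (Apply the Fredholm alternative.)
(I - K) is singular (det(I - K) = 0, i.e. 1 ∈ sigma(K)). (I - K) x = y is solvable iff y ⊥ ker((I - K)^*) = span{(3, -2, 0)}, i.e. iff 3y_1 - 2y_2 = 0. When solvable, the solutions are x = y + c·(1, 1, 1), c arbitrary (ker(I - K) = span{(1, 1, 1)}, dimension 1).

K has rank 1, so it is an outer product K = u v^T: every row of K is a multiple of one row vector. Reading off the entries, u = (1, 1, 1) and v = (3, -2, 0) (row i of K equals u_i·v^T). A rank-one matrix u v^T satisfies K u = u (v·u) and kills the (2)-dimensional subspace v^⊥, so its characteristic polynomial is lambda^2 (lambda - v·u) with v·u = tr K = 1. Hence the eigenvalues of I - K are 1 (multiplicity 2) and 1 - (1) = 0, so det(I - K) = 0. (Direct check: I - K =
[[-2, 2, 0],
 [-3, 3, 0],
 [-3, 2, 1]]
has determinant 0.) So 1 is an eigenvalue of K and (I - K) is not invertible. The finite-dimensional Fredholm alternative says: either (I - K) is invertible, or ker(I - K) ≠ {0} and then range(I - K) = ker((I - K)^*)^⊥, with dim ker(I - K) = dim ker((I - K)^*). We are in the second case, so we need both kernels. Kernel of I - K: (I - K) u = u - u (v·u) = u - u = 0, so ker(I - K) = span{u} = span{(1, 1, 1)} (it is exactly 1-dimensional because rank(I - K) = 2). Kernel of the adjoint: K is real, so (I - K)^* = I - K^T = I - v u^T, and (I - v u^T) v = v - v (u·v) = 0; hence ker((I - K)^*) = span{v} = span{(3, -2, 0)}. Therefore (I - K) x = y is solvable iff <y, v> = 0, i.e. iff 3y_1 - 2y_2 = 0. When this holds, K y = u (v·y) = 0, so (I - K) y = y and x = y is a particular solution; the full solution set is the line x = y + c·u = y + c·(1, 1, 1), c ∈ C.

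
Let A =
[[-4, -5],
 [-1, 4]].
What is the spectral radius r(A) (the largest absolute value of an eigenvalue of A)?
r(A) = sqrt(84)/2 ≈ 4.5826

The eigenvalues of A are the roots of its characteristic polynomial. With M = A (coefficients from the trace and determinant):
  p(λ) = det(λ I - M) = λ^2 - 21.
For λ^2 - 21 the discriminant is 84. It is nonnegative but not a perfect square, so the roots are real and irrational: λ = ± sqrt(84)/2 ≈ 4.5826, -4.5826.
Thus the eigenvalues (to 4 decimals) are 4.5826 (modulus 4.5826); -4.5826 (modulus 4.5826). The spectral radius is the largest modulus: r(A) = sqrt(84)/2 ≈ 4.5826. (Cross-check: r(A) ≤ ||A||_2 ≈ 7; equality holds whenever A is normal, though it can also hold for some non-normal A.)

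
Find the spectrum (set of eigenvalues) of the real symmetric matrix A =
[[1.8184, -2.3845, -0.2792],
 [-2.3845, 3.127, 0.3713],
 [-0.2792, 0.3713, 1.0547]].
sigma(A) ≈ {0, 1, 5}

A is real symmetric, so its spectrum consists of real eigenvalues. Expanding the characteristic polynomial of the displayed matrix gives
  det(λ I - A) = p(λ) = λ^3 + (-6)λ^2 + (5)λ + (0).
Solving p(λ) = 0 yields eigenvalues ≈ 0, 1, 5. (A is shown rounded to 4 decimals, so these recover the underlying integer eigenvalues to within that precision.)
Verification: the trace of A = 6 equals the sum of eigenvalues 6, and det(A) ≈ 0.0003 matches the eigenvalue product 0.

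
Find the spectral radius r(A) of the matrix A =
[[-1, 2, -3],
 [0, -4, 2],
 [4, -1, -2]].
r(A) ≈ 4.0901

The eigenvalues of A are the roots of its characteristic polynomial. With M = A (coefficients from the trace, the sum of principal 2x2 minors, and det A):
  p(λ) = det(λ I - M) = λ^3 + 7λ^2 + 28λ + 42.
No integer candidate from the rational root theorem (±divisors of 42) is a root, so the roots are irrational. The cubic discriminant is Δ = -6468 < 0, so there is one real root and a complex-conjugate pair. p(-3) = -6 and p(-2) = 6 have opposite signs, so a root lies in (-3, -2); Newton's method refines it to λ ≈ -2.5106. Dividing out (λ - (-2.5106)) leaves approximately λ^2 + 4.4894λ + 16.7288. For λ^2 + 4.4894λ + 16.7288 the discriminant is -46.761. It is negative, so the remaining roots are the complex-conjugate pair λ ≈ -2.2447 ± 3.4191i. Their product equals the constant term, so |λ|^2 ≈ 16.7288 and |λ| ≈ 4.0901.
Thus the eigenvalues (to 4 decimals) are -2.5106 (modulus 2.5106); -2.2447 ± 3.4191i (modulus 4.0901). The spectral radius is the largest modulus: r(A) ≈ 4.0901. (Cross-check: r(A) ≤ ||A||_2 ≈ 5.5962; equality holds whenever A is normal, though it can also hold for some non-normal A.)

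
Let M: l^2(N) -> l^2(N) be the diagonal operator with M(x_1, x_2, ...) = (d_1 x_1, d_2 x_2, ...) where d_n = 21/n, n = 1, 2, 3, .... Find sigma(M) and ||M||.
sigma(M) = {21/n : n ≥ 1} ∪ {0}; ||M|| = 21

A bounded diagonal operator on l^2 with diagonal entries d_n has spectrum equal to the closure of {d_n : n ≥ 1}: every d_n is an eigenvalue (with eigenvector e_n), so {d_n} ⊂ sigma(M); the spectrum is closed, so its closure is too; and for lambda not in the closure, (M - lambda I) has bounded inverse (the diagonal entries 1/(d_n - lambda) are bounded). For our sequence d_n = 21/n, n = 1, 2, 3, ...:
  - {d_n} = {21/n : n ≥ 1}; the only limit point is 0
  - closure = {21/n : n ≥ 1} ∪ {0}
For the norm: a diagonal operator has ||M|| = sup_n |d_n|. Here d_n = 21/n is positive and decreasing, so sup_n |d_n| = d_1 = 21. So ||M|| = 21.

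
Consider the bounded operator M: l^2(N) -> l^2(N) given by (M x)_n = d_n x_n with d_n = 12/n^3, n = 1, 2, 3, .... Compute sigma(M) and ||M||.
sigma(M) = {12/n^3 : n ≥ 1} ∪ {0}; ||M|| = 12

A bounded diagonal operator on l^2 with diagonal entries d_n has spectrum equal to the closure of {d_n : n ≥ 1}: every d_n is an eigenvalue (with eigenvector e_n), so {d_n} ⊂ sigma(M); the spectrum is closed, so its closure is too; and for lambda not in the closure, (M - lambda I) has bounded inverse (the diagonal entries 1/(d_n - lambda) are bounded). For our sequence d_n = 12/n^3, n = 1, 2, 3, ...:
  - {d_n} = {12/n^3 : n ≥ 1}; the only limit point is 0
  - closure = {12/n^3 : n ≥ 1} ∪ {0}
For the norm: a diagonal operator has ||M|| = sup_n |d_n|. Here d_n = 12/n^3 is positive and decreasing, so sup_n |d_n| = d_1 = 12. So ||M|| = 12.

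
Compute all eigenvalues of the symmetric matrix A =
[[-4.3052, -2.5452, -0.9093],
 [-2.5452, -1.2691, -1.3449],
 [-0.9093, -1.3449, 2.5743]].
sigma(A) ≈ {-6, 0, 3}

A is real symmetric, so its spectrum consists of real eigenvalues. Expanding the characteristic polynomial of the displayed matrix gives
  det(λ I - A) = p(λ) = λ^3 + (3)λ^2 + (-18)λ + (0).
Solving p(λ) = 0 yields eigenvalues ≈ -6, 0, 3. (A is shown rounded to 4 decimals, so these recover the underlying integer eigenvalues to within that precision.)
Verification: the trace of A = -3 equals the sum of eigenvalues -3, and det(A) ≈ 0.0001 matches the eigenvalue product 0.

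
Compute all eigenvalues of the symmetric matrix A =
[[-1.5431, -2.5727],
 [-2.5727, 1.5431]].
sigma(A) ≈ {-3, 3}

A is real symmetric, so its spectrum consists of real eigenvalues. Expanding the characteristic polynomial of the displayed matrix gives
  det(λ I - A) = p(λ) = λ^2 + (0)λ + (-9).
Solving p(λ) = 0 yields eigenvalues ≈ -3, 3. (A is shown rounded to 4 decimals, so these recover the underlying integer eigenvalues to within that precision.)
Verification: the trace of A = 0 equals the sum of eigenvalues 0, and det(A) ≈ -8.9999 matches the eigenvalue product -9.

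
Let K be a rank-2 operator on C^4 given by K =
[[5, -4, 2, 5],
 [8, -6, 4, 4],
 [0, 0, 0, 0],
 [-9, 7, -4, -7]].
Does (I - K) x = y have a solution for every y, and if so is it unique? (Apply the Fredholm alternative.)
(I - K) is invertible (det(I - K) = 35 ≠ 0), so for every y in C^4 the equation (I - K) x = y has a unique solution.

K has rank 2 and factors as K = U V^T = u1 v1^T + u2 v2^T with u1 = (-2, -2, 0, 3), v1 = (-1, 1, 0, -3), u2 = (1, 2, 0, -2), v2 = (3, -2, 2, -1) (multiplying out reproduces the displayed K). The nonzero eigenvalues of U V^T coincide with those of the 2 x 2 matrix G = V^T U = [[v1·u1, v1·u2], [v2·u1, v2·u2]] = [[-9, 7], [-5, 1]], and by the Sylvester determinant identity det(I_4 - U V^T) = det(I_2 - V^T U) = det([[10, -7], [5, 0]]) = (10)(0) - (-7)(5) = 35. (Direct check: I - K =
[[-4, 4, -2, -5],
 [-8, 7, -4, -4],
 [0, 0, 1, 0],
 [9, -7, 4, 8]]
has determinant 35.) The finite-dimensional Fredholm alternative says: either (I - K) is invertible, or ker(I - K) ≠ {0} and then range(I - K) = ker((I - K)^*)^⊥, with dim ker(I - K) = dim ker((I - K)^*). Since det(I - K) ≠ 0, 1 is not an eigenvalue of K and ker(I - K) = {0}, so we are in the first case: for every y there is a unique x = (I - K)^(-1) y. (Explicitly, by the Woodbury identity, (I - U V^T)^(-1) = I + U (I_2 - G)^(-1) V^T.)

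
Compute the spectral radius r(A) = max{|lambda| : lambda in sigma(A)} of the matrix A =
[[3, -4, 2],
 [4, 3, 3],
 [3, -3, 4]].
r(A) ≈ 6.4507

The eigenvalues of A are the roots of its characteristic polynomial. With M = A (coefficients from the trace, the sum of principal 2x2 minors, and det A):
  p(λ) = det(λ I - M) = λ^3 - 10λ^2 + 52λ - 49.
No integer candidate from the rational root theorem (±divisors of 49) is a root, so the roots are irrational. The cubic discriminant is Δ = -94219 < 0, so there is one real root and a complex-conjugate pair. p(1) = -6 and p(2) = 23 have opposite signs, so a root lies in (1, 2); Newton's method refines it to λ ≈ 1.1776. Dividing out (λ - (1.1776)) leaves approximately λ^2 - 8.8224λ + 41.6109. For λ^2 - 8.8224λ + 41.6109 the discriminant is -88.6085. It is negative, so the remaining roots are the complex-conjugate pair λ ≈ 4.4112 ± 4.7066i. Their product equals the constant term, so |λ|^2 ≈ 41.6109 and |λ| ≈ 6.4507.
Thus the eigenvalues (to 4 decimals) are 1.1776 (modulus 1.1776); 4.4112 ± 4.7066i (modulus 6.4507). The spectral radius is the largest modulus: r(A) ≈ 6.4507. (Cross-check: r(A) ≤ ||A||_2 ≈ 8.2171; equality holds whenever A is normal, though it can also hold for some non-normal A.)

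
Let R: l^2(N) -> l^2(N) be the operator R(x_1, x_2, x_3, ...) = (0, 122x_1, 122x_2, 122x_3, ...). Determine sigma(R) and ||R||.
sigma(R) = closed disk {z in C : |z| ≤ 122}; ||R|| = 122

Note R = 122·U where U is the unit right shift (U x)_k = x_{k-1} (with x_0 := 0); so ||R|| = 122||U|| and sigma(R) = 122·sigma(U). ||R x||^2 = sum_{k≥1} |122x_k|^2 = 14884||x||^2, so ||R|| = 122 and sigma(R) ⊂ {|z| ≤ 122}. For any |lambda| < 122, the equation (R - lambda I) x = 0 forces x_1 = 0, then 122x_k = lambda x_{k+1} ⇒ x = 0, so R has no eigenvalues. But (R - lambda I) is not surjective for |lambda| < 122: solving (R - lambda I) x = e_1 would require x_n proportional to (lambda/122)^(-n), which is not in l^2. So every |lambda| < 122 lies in the residual spectrum. The boundary |lambda| = 122 is in the approximate point spectrum (the spectrum is closed). Hence sigma(R) is the closed disk of radius 122.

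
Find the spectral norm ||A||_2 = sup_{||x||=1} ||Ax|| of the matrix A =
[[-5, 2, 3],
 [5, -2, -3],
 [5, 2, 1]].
||A||_2 = sqrt((106 + sqrt(4708))/2) ≈ 9.3438 (= sqrt(largest eigenvalue of A^T A))

||A||_2 = sigma_max(A) = sqrt(lambda_max(A^T A)). Form the symmetric matrix M = A^T A =
[[75, -10, -25],
 [-10, 12, 14],
 [-25, 14, 19]].
Its characteristic polynomial (trace, sum of principal 2x2 minors, determinant of M give the coefficients) is
  p(λ) = det(λ I - M) = λ^3 - 106λ^2 + 1632λ.
The constant term is 0, so λ = 0 is a root. Dividing out λ leaves p(λ) = λ(λ^2 - 106λ + 1632). For λ^2 - 106λ + 1632 the discriminant is 4708. It is nonnegative but not a perfect square, so the roots are real and irrational: λ = (106 ± sqrt(4708))/2 ≈ 87.3074, 18.6926.
So the eigenvalues of A^T A are ≈ 0, 18.6926, 87.3074 (all ≥ 0, as they must be for A^T A). The largest is λ_max = (106 + sqrt(4708))/2 ≈ 87.3074, hence ||A||_2 = sqrt(λ_max) = sqrt((106 + sqrt(4708))/2) ≈ 9.3438.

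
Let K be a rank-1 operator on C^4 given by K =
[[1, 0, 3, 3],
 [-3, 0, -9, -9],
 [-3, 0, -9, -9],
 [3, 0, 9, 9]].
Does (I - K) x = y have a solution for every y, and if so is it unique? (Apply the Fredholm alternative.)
(I - K) is singular (det(I - K) = 0, i.e. 1 ∈ sigma(K)). (I - K) x = y is solvable iff y ⊥ ker((I - K)^*) = span{(1, 0, 3, 3)}, i.e. iff y_1 + 3y_3 + 3y_4 = 0. When solvable, the solutions are x = y + c·(1, -3, -3, 3), c arbitrary (ker(I - K) = span{(1, -3, -3, 3)}, dimension 1).

K has rank 1, so it is an outer product K = u v^T: every row of K is a multiple of one row vector. Reading off the entries, u = (1, -3, -3, 3) and v = (1, 0, 3, 3) (row i of K equals u_i·v^T). A rank-one matrix u v^T satisfies K u = u (v·u) and kills the (3)-dimensional subspace v^⊥, so its characteristic polynomial is lambda^3 (lambda - v·u) with v·u = tr K = 1. Hence the eigenvalues of I - K are 1 (multiplicity 3) and 1 - (1) = 0, so det(I - K) = 0. (Direct check: I - K =
[[0, 0, -3, -3],
 [3, 1, 9, 9],
 [3, 0, 10, 9],
 [-3, 0, -9, -8]]
has determinant 0.) So 1 is an eigenvalue of K and (I - K) is not invertible. The finite-dimensional Fredholm alternative says: either (I - K) is invertible, or ker(I - K) ≠ {0} and then range(I - K) = ker((I - K)^*)^⊥, with dim ker(I - K) = dim ker((I - K)^*). We are in the second case, so we need both kernels. Kernel of I - K: (I - K) u = u - u (v·u) = u - u = 0, so ker(I - K) = span{u} = span{(1, -3, -3, 3)} (it is exactly 1-dimensional because rank(I - K) = 3). Kernel of the adjoint: K is real, so (I - K)^* = I - K^T = I - v u^T, and (I - v u^T) v = v - v (u·v) = 0; hence ker((I - K)^*) = span{v} = span{(1, 0, 3, 3)}. Therefore (I - K) x = y is solvable iff <y, v> = 0, i.e. iff y_1 + 3y_3 + 3y_4 = 0. When this holds, K y = u (v·y) = 0, so (I - K) y = y and x = y is a particular solution; the full solution set is the line x = y + c·u = y + c·(1, -3, -3, 3), c ∈ C.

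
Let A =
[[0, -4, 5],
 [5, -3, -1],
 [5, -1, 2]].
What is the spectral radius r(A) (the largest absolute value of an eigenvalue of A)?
r(A) ≈ 5.259

The eigenvalues of A are the roots of its characteristic polynomial. With M = A (coefficients from the trace, the sum of principal 2x2 minors, and det A):
  p(λ) = det(λ I - M) = λ^3 + λ^2 - 12λ - 110.
No integer candidate from the rational root theorem (±divisors of 110) is a root, so the roots are irrational. The cubic discriminant is Δ = -295444 < 0, so there is one real root and a complex-conjugate pair. p(5) = -20 and p(6) = 70 have opposite signs, so a root lies in (5, 6); Newton's method refines it to λ ≈ 5.259. Dividing out (λ - (5.259)) leaves approximately λ^2 + 6.259λ + 20.9164. For λ^2 + 6.259λ + 20.9164 the discriminant is -44.4902. It is negative, so the remaining roots are the complex-conjugate pair λ ≈ -3.1295 ± 3.335i. Their product equals the constant term, so |λ|^2 ≈ 20.9164 and |λ| ≈ 4.5734.
Thus the eigenvalues (to 4 decimals) are 5.259 (modulus 5.259); -3.1295 ± 3.335i (modulus 4.5734). The spectral radius is the largest modulus: r(A) ≈ 5.259. (Cross-check: r(A) ≤ ||A||_2 ≈ 8.1846; equality holds whenever A is normal, though it can also hold for some non-normal A.)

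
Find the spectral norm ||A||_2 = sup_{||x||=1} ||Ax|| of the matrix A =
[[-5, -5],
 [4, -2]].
||A||_2 = sqrt((70 + sqrt(1300))/2) ≈ 7.282 (= sqrt(largest eigenvalue of A^T A))

||A||_2 = sigma_max(A) = sqrt(lambda_max(A^T A)). Form the symmetric matrix M = A^T A =
[[41, 17],
 [17, 29]].
Its characteristic polynomial (trace, determinant of M give the coefficients) is
  p(λ) = det(λ I - M) = λ^2 - 70λ + 900.
For λ^2 - 70λ + 900 the discriminant is 1300. It is nonnegative but not a perfect square, so the roots are real and irrational: λ = (70 ± sqrt(1300))/2 ≈ 53.0278, 16.9722.
So the eigenvalues of A^T A are ≈ 16.9722, 53.0278 (all ≥ 0, as they must be for A^T A). The largest is λ_max = (70 + sqrt(1300))/2 ≈ 53.0278, hence ||A||_2 = sqrt(λ_max) = sqrt((70 + sqrt(1300))/2) ≈ 7.282.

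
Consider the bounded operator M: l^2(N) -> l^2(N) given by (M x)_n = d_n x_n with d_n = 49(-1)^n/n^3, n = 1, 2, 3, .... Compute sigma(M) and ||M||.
sigma(M) = {49(-1)^n/n^3 : n ≥ 1} ∪ {0}; ||M|| = 49

A bounded diagonal operator on l^2 with diagonal entries d_n has spectrum equal to the closure of {d_n : n ≥ 1}: every d_n is an eigenvalue (with eigenvector e_n), so {d_n} ⊂ sigma(M); the spectrum is closed, so its closure is too; and for lambda not in the closure, (M - lambda I) has bounded inverse (the diagonal entries 1/(d_n - lambda) are bounded). For our sequence d_n = 49(-1)^n/n^3, n = 1, 2, 3, ...:
  - {d_n} = {49(-1)^n/n^3 : n ≥ 1}; the only limit point is 0
  - closure = {49(-1)^n/n^3 : n ≥ 1} ∪ {0}
For the norm: a diagonal operator has ||M|| = sup_n |d_n|. Here |d_n| = 49/n^3 is decreasing, so sup_n |d_n| = |d_1| = 49. So ||M|| = 49.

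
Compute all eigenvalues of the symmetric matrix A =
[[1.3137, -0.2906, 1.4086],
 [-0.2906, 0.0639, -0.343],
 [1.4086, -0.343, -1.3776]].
sigma(A) ≈ {-2, 0, 2}

A is real symmetric, so its spectrum consists of real eigenvalues. Expanding the characteristic polynomial of the displayed matrix gives
  det(λ I - A) = p(λ) = λ^3 + (0)λ^2 + (-4)λ + (0).
Solving p(λ) = 0 yields eigenvalues ≈ -2, 0, 2. (A is shown rounded to 4 decimals, so these recover the underlying integer eigenvalues to within that precision.)
Verification: the trace of A = 0 equals the sum of eigenvalues 0, and det(A) ≈ 0.0002 matches the eigenvalue product 0.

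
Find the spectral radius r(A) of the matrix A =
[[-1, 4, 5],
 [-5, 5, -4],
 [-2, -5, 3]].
r(A) ≈ 8.6624

The eigenvalues of A are the roots of its characteristic polynomial. With M = A (coefficients from the trace, the sum of principal 2x2 minors, and det A):
  p(λ) = det(λ I - M) = λ^3 - 7λ^2 + 17λ - 272.
No integer candidate from the rational root theorem (±divisors of 272) is a root, so the roots are irrational. The cubic discriminant is Δ = -1793619 < 0, so there is one real root and a complex-conjugate pair. p(8) = -72 and p(9) = 43 have opposite signs, so a root lies in (8, 9); Newton's method refines it to λ ≈ 8.6624. Dividing out (λ - (8.6624)) leaves approximately λ^2 + 1.6624λ + 31.4002. For λ^2 + 1.6624λ + 31.4002 the discriminant is -122.8371. It is negative, so the remaining roots are the complex-conjugate pair λ ≈ -0.8312 ± 5.5416i. Their product equals the constant term, so |λ|^2 ≈ 31.4002 and |λ| ≈ 5.6036.
Thus the eigenvalues (to 4 decimals) are 8.6624 (modulus 8.6624); -0.8312 ± 5.5416i (modulus 5.6036). The spectral radius is the largest modulus: r(A) ≈ 8.6624. (Cross-check: r(A) ≤ ||A||_2 ≈ 9.1235; equality holds whenever A is normal, though it can also hold for some non-normal A.)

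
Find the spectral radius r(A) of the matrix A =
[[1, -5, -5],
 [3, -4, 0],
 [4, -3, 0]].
r(A) ≈ 5.3695

The eigenvalues of A are the roots of its characteristic polynomial. With M = A (coefficients from the trace, the sum of principal 2x2 minors, and det A):
  p(λ) = det(λ I - M) = λ^3 + 3λ^2 + 31λ + 35.
No integer candidate from the rational root theorem (±divisors of 35) is a root, so the roots are irrational. The cubic discriminant is Δ = -88780 < 0, so there is one real root and a complex-conjugate pair. p(-2) = -23 and p(-1) = 6 have opposite signs, so a root lies in (-2, -1); Newton's method refines it to λ ≈ -1.2139. Dividing out (λ - (-1.2139)) leaves approximately λ^2 + 1.7861λ + 28.8318. For λ^2 + 1.7861λ + 28.8318 the discriminant is -112.1373. It is negative, so the remaining roots are the complex-conjugate pair λ ≈ -0.893 ± 5.2947i. Their product equals the constant term, so |λ|^2 ≈ 28.8318 and |λ| ≈ 5.3695.
Thus the eigenvalues (to 4 decimals) are -1.2139 (modulus 1.2139); -0.893 ± 5.2947i (modulus 5.3695). The spectral radius is the largest modulus: r(A) ≈ 5.3695. (Cross-check: r(A) ≤ ||A||_2 ≈ 8.9313; equality holds whenever A is normal, though it can also hold for some non-normal A.)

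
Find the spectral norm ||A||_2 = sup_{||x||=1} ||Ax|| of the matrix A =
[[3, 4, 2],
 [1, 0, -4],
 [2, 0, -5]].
||A||_2 ≈ 6.9178 (= sqrt(largest eigenvalue of A^T A))

||A||_2 = sigma_max(A) = sqrt(lambda_max(A^T A)). Form the symmetric matrix M = A^T A =
[[14, 12, -8],
 [12, 16, 8],
 [-8, 8, 45]].
Its characteristic polynomial (trace, sum of principal 2x2 minors, determinant of M give the coefficients) is
  p(λ) = det(λ I - M) = λ^3 - 75λ^2 + 1302λ - 144.
No integer candidate from the rational root theorem (±divisors of 144) is a root, so the roots are irrational. The cubic discriminant is Δ = 716448996 > 0, so there are three distinct real roots. p(0) = -144 and p(1) = 1084 have opposite signs, so a root lies in (0, 1); Newton's method refines it to λ ≈ 0.1113. p(27) = 18 and p(28) = -536 have opposite signs, so a root lies in (27, 28); Newton's method refines it to λ ≈ 27.0321. p(47) = -802 and p(48) = 144 have opposite signs, so a root lies in (47, 48); Newton's method refines it to λ ≈ 47.8566. Check (Vieta): the three roots sum to 75, matching tr M = 75.
So the eigenvalues of A^T A are ≈ 0.1113, 27.0321, 47.8566 (all ≥ 0, as they must be for A^T A). The largest is λ_max ≈ 47.8566, hence ||A||_2 = sqrt(λ_max) ≈ 6.9178.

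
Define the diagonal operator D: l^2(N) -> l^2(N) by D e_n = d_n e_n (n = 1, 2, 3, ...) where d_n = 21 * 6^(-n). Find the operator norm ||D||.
||D|| = 7/2 (attained at n = 1)

For D diagonal, ||D|| = sup_n |d_n|. The sequence d_n = 21 * 6^(-n) is positive and strictly decreasing (ratio 6^(-1) < 1), so the supremum is d_1 = 21/6 = 7/2. Hence ||D|| = 7/2.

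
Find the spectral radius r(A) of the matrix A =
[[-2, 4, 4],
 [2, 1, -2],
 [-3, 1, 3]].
r(A) ≈ 2.8675

The eigenvalues of A are the roots of its characteristic polynomial. With M = A (coefficients from the trace, the sum of principal 2x2 minors, and det A):
  p(λ) = det(λ I - M) = λ^3 - 2λ^2 + λ - 10.
No integer candidate from the rational root theorem (±divisors of 10) is a root, so the roots are irrational. The cubic discriminant is Δ = -2660 < 0, so there is one real root and a complex-conjugate pair. p(2) = -8 and p(3) = 2 have opposite signs, so a root lies in (2, 3); Newton's method refines it to λ ≈ 2.8675. Dividing out (λ - (2.8675)) leaves approximately λ^2 + 0.8675λ + 3.4874. For λ^2 + 0.8675λ + 3.4874 the discriminant is -13.1971. It is negative, so the remaining roots are the complex-conjugate pair λ ≈ -0.4337 ± 1.8164i. Their product equals the constant term, so |λ|^2 ≈ 3.4874 and |λ| ≈ 1.8675.
Thus the eigenvalues (to 4 decimals) are 2.8675 (modulus 2.8675); -0.4337 ± 1.8164i (modulus 1.8675). The spectral radius is the largest modulus: r(A) ≈ 2.8675. (Cross-check: r(A) ≤ ||A||_2 ≈ 7.3967; equality holds whenever A is normal, though it can also hold for some non-normal A.)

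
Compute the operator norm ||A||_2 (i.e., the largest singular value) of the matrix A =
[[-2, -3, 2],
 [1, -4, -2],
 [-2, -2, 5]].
||A||_2 ≈ 6.8221 (= sqrt(largest eigenvalue of A^T A))

||A||_2 = sigma_max(A) = sqrt(lambda_max(A^T A)). Form the symmetric matrix M = A^T A =
[[9, 6, -16],
 [6, 29, -8],
 [-16, -8, 33]].
Its characteristic polynomial (trace, sum of principal 2x2 minors, determinant of M give the coefficients) is
  p(λ) = det(λ I - M) = λ^3 - 71λ^2 + 1159λ - 961.
No integer candidate from the rational root theorem (±divisors of 961) is a root, so the roots are irrational. The cubic discriminant is Δ = 566718976 > 0, so there are three distinct real roots. p(0) = -961 and p(1) = 128 have opposite signs, so a root lies in (0, 1); Newton's method refines it to λ ≈ 0.8755. p(23) = 304 and p(24) = -217 have opposite signs, so a root lies in (23, 24); Newton's method refines it to λ ≈ 23.5837. p(46) = -547 and p(47) = 496 have opposite signs, so a root lies in (46, 47); Newton's method refines it to λ ≈ 46.5408. Check (Vieta): the three roots sum to 71, matching tr M = 71.
So the eigenvalues of A^T A are ≈ 0.8755, 23.5837, 46.5408 (all ≥ 0, as they must be for A^T A). The largest is λ_max ≈ 46.5408, hence ||A||_2 = sqrt(λ_max) ≈ 6.8221.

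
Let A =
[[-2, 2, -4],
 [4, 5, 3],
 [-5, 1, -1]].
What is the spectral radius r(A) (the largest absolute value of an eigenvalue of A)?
r(A) ≈ 6.9148

The eigenvalues of A are the roots of its characteristic polynomial. With M = A (coefficients from the trace, the sum of principal 2x2 minors, and det A):
  p(λ) = det(λ I - M) = λ^3 - 2λ^2 - 44λ + 122.
No integer candidate from the rational root theorem (±divisors of 122) is a root, so the roots are irrational. The cubic discriminant is Δ = 143764 > 0, so there are three distinct real roots. p(-7) = -11 and p(-6) = 98 have opposite signs, so a root lies in (-7, -6); Newton's method refines it to λ ≈ -6.9148. p(2) = 34 and p(3) = -1 have opposite signs, so a root lies in (2, 3); Newton's method refines it to λ ≈ 2.9658. p(5) = -23 and p(6) = 2 have opposite signs, so a root lies in (5, 6); Newton's method refines it to λ ≈ 5.949. Check (Vieta): the three roots sum to 2, matching tr M = 2.
Thus the eigenvalues (to 4 decimals) are -6.9148 (modulus 6.9148); 2.9658 (modulus 2.9658); 5.949 (modulus 5.949). The spectral radius is the largest modulus: r(A) ≈ 6.9148. (Cross-check: r(A) ≤ ||A||_2 ≈ 8.1549; equality holds whenever A is normal, though it can also hold for some non-normal A.)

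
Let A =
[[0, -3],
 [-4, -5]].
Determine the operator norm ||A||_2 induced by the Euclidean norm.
||A||_2 = sqrt((50 + sqrt(1924))/2) ≈ 6.8507 (= sqrt(largest eigenvalue of A^T A))

||A||_2 = sigma_max(A) = sqrt(lambda_max(A^T A)). Form the symmetric matrix M = A^T A =
[[16, 20],
 [20, 34]].
Its characteristic polynomial (trace, determinant of M give the coefficients) is
  p(λ) = det(λ I - M) = λ^2 - 50λ + 144.
For λ^2 - 50λ + 144 the discriminant is 1924. It is nonnegative but not a perfect square, so the roots are real and irrational: λ = (50 ± sqrt(1924))/2 ≈ 46.9317, 3.0683.
So the eigenvalues of A^T A are ≈ 3.0683, 46.9317 (all ≥ 0, as they must be for A^T A). The largest is λ_max = (50 + sqrt(1924))/2 ≈ 46.9317, hence ||A||_2 = sqrt(λ_max) = sqrt((50 + sqrt(1924))/2) ≈ 6.8507.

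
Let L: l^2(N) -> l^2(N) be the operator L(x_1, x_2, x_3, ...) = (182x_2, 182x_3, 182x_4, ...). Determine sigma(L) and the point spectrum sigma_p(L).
sigma(L) = closed disk {z in C : |z| ≤ 182}; sigma_p(L) = open disk {z in C : |z| < 182}

Note L = 182·V where V is the unit left shift (V x)_k = x_{k+1}; so sigma(L) = 182·sigma(V) and ||L|| = 182||V||. ||L x||^2 = 33124sum_{k≥2} |x_k|^2 ≤ 33124||x||^2, with equality on {x : x_1 = 0}, so ||L|| = 182. For any lambda with |lambda| < 182, set r = lambda/182 (|r| < 1); the vector x = (1, r, r^2, ...) is in l^2 and satisfies L x = 182(r, r^2, ...) = lambda x, so lambda is an eigenvalue. On the boundary |lambda| = 182 the geometric series diverges, so no l^2 eigenvector exists, but these lambda lie in the approximate point spectrum. Hence sigma(L) is the closed disk of radius 182 and sigma_p(L) is the open disk.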